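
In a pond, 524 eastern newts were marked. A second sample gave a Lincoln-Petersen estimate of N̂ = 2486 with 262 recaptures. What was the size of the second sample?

From N = M·C/R: C = N·R / M = 2486·262 / 524 = 651332 / 524 = 1243.

C = 1243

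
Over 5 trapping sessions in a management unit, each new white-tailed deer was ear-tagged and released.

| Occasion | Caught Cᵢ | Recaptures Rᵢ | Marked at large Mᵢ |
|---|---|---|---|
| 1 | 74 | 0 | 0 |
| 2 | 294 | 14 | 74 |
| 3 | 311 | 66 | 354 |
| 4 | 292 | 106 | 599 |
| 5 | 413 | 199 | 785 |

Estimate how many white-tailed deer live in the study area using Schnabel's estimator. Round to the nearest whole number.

Σ MᵢCᵢ = 0·74 + 74·294 + 354·311 + 599·292 + 785·413 = 0 + 21756 + 110094 + 174908 + 324205 = 630963
Σ Rᵢ = 0 + 14 + 66 + 106 + 199 = 385
N̂ = 630963 / 385 ≈ 1638.9 → 1639

N ≈ 1639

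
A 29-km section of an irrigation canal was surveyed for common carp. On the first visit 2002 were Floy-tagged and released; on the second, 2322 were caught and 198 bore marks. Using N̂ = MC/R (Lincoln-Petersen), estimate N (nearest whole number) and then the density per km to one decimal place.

N̂ = 2002·2322/198 = 4648644/198 = 23478
Density = N̂ / area = 23478 / 29 ≈ 809.59 → 809.6 per km

density ≈ 809.6 common carp per km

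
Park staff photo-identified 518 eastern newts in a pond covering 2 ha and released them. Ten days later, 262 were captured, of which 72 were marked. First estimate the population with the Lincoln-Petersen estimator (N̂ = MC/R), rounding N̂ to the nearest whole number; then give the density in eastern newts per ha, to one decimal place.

N̂ = 518·262/72 = 135716/72 ≈ 1884.9 → 1885
Density = N̂ / area = 1885 / 2 ≈ 942.50 → 942.5 per ha

density ≈ 942.5 eastern newts per ha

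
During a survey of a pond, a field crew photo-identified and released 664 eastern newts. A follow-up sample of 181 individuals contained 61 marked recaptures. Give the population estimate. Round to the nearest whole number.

N ≈ 1970

If marked individuals mix randomly, R/C ≈ M/N, giving N ≈ M·C/R.
N = (664 × 181) / 61 = 120184 / 61 ≈ 1970.2 → 1970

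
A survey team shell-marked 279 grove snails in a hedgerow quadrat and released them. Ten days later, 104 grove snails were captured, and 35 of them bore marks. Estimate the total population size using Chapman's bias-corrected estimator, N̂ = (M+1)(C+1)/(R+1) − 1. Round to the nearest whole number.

N̂ = (279+1)(104+1)/(35+1) − 1 = 280·105/36 − 1
= 29400/36 − 1 ≈ 816.7 − 1 ≈ 815.7 → 816

N ≈ 816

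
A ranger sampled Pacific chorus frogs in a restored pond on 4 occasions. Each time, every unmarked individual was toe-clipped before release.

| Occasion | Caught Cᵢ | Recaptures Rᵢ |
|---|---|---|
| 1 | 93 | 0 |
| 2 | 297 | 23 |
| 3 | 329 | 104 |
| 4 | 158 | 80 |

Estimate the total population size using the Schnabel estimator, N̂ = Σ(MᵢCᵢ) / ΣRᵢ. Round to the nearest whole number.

Marked at large before each occasion: Mᵢ = Σⱼ<ᵢ (Cⱼ − Rⱼ) → M1=0, M2=93, M3=367, M4=592
Σ MᵢCᵢ = 0·93 + 93·297 + 367·329 + 592·158 = 0 + 27621 + 120743 + 93536 = 241900
Σ Rᵢ = 0 + 23 + 104 + 80 = 207
N̂ = 241900 / 207 ≈ 1168.6 → 1169

N ≈ 1169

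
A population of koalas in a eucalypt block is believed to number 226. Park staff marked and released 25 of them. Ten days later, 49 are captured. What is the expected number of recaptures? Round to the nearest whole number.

expected recaptures ≈ 5

Expected recaptures E[R] = M·C / N.
E[R] = 25 × 49 / 226 = 1225 / 226 ≈ 5.4 → 5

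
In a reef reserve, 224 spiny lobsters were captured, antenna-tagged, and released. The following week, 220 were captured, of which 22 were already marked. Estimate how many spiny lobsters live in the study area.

N = 2240

N = (224 × 220) / 22 = 49280 / 22 = 2240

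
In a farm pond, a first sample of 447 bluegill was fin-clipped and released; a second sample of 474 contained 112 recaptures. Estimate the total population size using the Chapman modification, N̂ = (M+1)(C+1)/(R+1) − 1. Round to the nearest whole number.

N ≈ 1882

N̂ = (447+1)(474+1)/(112+1) − 1 = 448·475/113 − 1
= 212800/113 − 1 ≈ 1883.2 − 1 ≈ 1882.2 → 1882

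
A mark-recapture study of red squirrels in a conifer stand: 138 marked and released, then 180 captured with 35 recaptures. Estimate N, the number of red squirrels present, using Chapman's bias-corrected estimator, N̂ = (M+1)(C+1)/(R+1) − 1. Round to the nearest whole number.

N̂ = (138+1)(180+1)/(35+1) − 1 = 139·181/36 − 1
= 25159/36 − 1 ≈ 698.9 − 1 ≈ 697.9 → 698

N ≈ 698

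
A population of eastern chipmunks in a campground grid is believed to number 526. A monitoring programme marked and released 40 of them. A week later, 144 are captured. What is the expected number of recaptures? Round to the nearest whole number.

The marked fraction of the population is 40/526, so in a sample of 144 expect C·(M/N) marked.
E[R] = 40 × 144 / 526 = 5760 / 526 ≈ 11.0 → 11

expected recaptures ≈ 11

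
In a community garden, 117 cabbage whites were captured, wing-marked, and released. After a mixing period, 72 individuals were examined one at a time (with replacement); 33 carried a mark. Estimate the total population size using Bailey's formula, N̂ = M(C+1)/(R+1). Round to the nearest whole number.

N ≈ 251

N̂ = 117·(72+1)/(33+1) = 117·73/34 = 8541/34 ≈ 251.2 → 251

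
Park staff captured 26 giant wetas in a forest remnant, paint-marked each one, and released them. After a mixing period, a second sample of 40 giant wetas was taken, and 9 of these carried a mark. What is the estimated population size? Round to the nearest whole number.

The marked fraction in the recapture sample should equal the marked fraction in the population: 9/40 = 26/N.
N = (26 × 40) / 9 = 1040 / 9 ≈ 115.6 → 116

N ≈ 116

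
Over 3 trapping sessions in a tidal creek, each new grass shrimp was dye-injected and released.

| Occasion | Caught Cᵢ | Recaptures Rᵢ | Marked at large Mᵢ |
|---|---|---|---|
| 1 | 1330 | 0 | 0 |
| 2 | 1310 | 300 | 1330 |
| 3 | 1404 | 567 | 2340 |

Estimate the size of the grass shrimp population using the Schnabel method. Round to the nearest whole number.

N ≈ 5799

Σ MᵢCᵢ = 0·1330 + 1330·1310 + 2340·1404 = 0 + 1742300 + 3285360 = 5027660
Σ Rᵢ = 0 + 300 + 567 = 867
N̂ = 5027660 / 867 ≈ 5798.9 → 5799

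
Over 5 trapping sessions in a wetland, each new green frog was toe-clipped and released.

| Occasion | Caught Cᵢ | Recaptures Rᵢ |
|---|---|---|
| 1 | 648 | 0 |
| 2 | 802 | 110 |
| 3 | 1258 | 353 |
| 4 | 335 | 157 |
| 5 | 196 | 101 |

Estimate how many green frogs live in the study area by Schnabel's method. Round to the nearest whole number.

N ≈ 4761

Marked at large before each occasion: Mᵢ = Σⱼ<ᵢ (Cⱼ − Rⱼ) → M1=0, M2=648, M3=1340, M4=2245, M5=2423
Σ MᵢCᵢ = 0·648 + 648·802 + 1340·1258 + 2245·335 + 2423·196 = 0 + 519696 + 1685720 + 752075 + 474908 = 3432399
Σ Rᵢ = 0 + 110 + 353 + 157 + 101 = 721
N̂ = 3432399 / 721 ≈ 4760.6 → 4761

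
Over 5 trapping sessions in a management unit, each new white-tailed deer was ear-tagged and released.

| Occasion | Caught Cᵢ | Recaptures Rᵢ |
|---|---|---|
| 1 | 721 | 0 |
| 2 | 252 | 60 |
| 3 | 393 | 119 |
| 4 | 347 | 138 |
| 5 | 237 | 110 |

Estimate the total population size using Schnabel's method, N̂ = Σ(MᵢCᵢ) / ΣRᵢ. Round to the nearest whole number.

Marked at large before each occasion: Mᵢ = Σⱼ<ᵢ (Cⱼ − Rⱼ) → M1=0, M2=721, M3=913, M4=1187, M5=1396
Σ MᵢCᵢ = 0·721 + 721·252 + 913·393 + 1187·347 + 1396·237 = 0 + 181692 + 358809 + 411889 + 330852 = 1283242
Σ Rᵢ = 0 + 60 + 119 + 138 + 110 = 427
N̂ = 1283242 / 427 ≈ 3005.3 → 3005

N ≈ 3005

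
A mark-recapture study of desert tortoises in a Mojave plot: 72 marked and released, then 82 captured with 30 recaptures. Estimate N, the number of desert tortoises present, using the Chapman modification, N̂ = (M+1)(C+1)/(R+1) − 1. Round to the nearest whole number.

N̂ = (72+1)(82+1)/(30+1) − 1 = 73·83/31 − 1
= 6059/31 − 1 ≈ 195.45 − 1 ≈ 194.45 → 194

N ≈ 194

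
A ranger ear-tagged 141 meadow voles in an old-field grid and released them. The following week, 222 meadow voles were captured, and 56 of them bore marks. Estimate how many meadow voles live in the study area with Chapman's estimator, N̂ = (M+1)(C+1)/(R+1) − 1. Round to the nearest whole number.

N̂ = (141+1)(222+1)/(56+1) − 1 = 142·223/57 − 1
= 31666/57 − 1 ≈ 555.5 − 1 ≈ 554.5 → 555

N ≈ 555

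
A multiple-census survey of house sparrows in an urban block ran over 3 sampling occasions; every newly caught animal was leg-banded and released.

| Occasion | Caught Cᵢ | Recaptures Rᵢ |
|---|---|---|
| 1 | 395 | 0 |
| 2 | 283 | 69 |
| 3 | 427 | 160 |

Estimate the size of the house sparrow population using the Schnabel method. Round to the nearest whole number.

Marked at large before each occasion: Mᵢ = Σⱼ<ᵢ (Cⱼ − Rⱼ) → M1=0, M2=395, M3=609
Σ MᵢCᵢ = 0·395 + 395·283 + 609·427 = 0 + 111785 + 260043 = 371828
Σ Rᵢ = 0 + 69 + 160 = 229
N̂ = 371828 / 229 ≈ 1623.7 → 1624

N ≈ 1624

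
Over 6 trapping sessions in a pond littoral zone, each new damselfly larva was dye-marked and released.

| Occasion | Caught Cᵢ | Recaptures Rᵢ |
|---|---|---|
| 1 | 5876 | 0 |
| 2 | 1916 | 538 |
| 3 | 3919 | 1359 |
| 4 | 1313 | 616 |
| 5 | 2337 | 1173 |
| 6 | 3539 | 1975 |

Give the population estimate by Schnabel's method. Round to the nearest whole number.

Marked at large before each occasion: Mᵢ = Σⱼ<ᵢ (Cⱼ − Rⱼ) → M1=0, M2=5876, M3=7254, M4=9814, M5=10511, M6=11675
Σ MᵢCᵢ = 0·5876 + 5876·1916 + 7254·3919 + 9814·1313 + 10511·2337 + 11675·3539 = 0 + 11258416 + 28428426 + 12885782 + 24564207 + 41317825 = 118454656
Σ Rᵢ = 0 + 538 + 1359 + 616 + 1173 + 1975 = 5661
N̂ = 118454656 / 5661 ≈ 20924.7 → 20925

N ≈ 20,925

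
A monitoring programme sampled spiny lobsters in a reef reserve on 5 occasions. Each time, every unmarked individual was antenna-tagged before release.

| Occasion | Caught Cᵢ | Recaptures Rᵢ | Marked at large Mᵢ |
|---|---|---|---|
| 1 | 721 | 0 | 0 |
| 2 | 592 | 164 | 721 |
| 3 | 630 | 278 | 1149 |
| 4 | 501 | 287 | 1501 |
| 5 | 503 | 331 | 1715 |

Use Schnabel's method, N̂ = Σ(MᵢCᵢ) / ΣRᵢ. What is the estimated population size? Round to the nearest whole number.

N ≈ 2609

Σ MᵢCᵢ = 0·721 + 721·592 + 1149·630 + 1501·501 + 1715·503 = 0 + 426832 + 723870 + 752001 + 862645 = 2765348
Σ Rᵢ = 0 + 164 + 278 + 287 + 331 = 1060
N̂ = 2765348 / 1060 ≈ 2608.8 → 2609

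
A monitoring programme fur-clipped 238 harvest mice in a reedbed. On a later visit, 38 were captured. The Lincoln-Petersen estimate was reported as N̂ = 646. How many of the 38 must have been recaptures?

From N = M·C/R: R = M·C / N = 238·38 / 646 = 9044 / 646 = 14.

R = 14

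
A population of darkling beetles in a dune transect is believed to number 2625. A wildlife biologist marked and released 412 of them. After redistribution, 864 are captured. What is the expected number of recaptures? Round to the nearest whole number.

The marked fraction of the population is 412/2625, so in a sample of 864 expect C·(M/N) marked.
E[R] = 412 × 864 / 2625 = 355968 / 2625 ≈ 135.6 → 136

expected recaptures ≈ 136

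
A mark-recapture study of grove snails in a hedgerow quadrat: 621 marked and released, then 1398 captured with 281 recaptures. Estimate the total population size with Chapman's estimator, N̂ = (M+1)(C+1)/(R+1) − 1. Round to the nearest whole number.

N̂ = (621+1)(1398+1)/(281+1) − 1 = 622·1399/282 − 1
= 870178/282 − 1 ≈ 3085.7 − 1 ≈ 3084.7 → 3085

N ≈ 3085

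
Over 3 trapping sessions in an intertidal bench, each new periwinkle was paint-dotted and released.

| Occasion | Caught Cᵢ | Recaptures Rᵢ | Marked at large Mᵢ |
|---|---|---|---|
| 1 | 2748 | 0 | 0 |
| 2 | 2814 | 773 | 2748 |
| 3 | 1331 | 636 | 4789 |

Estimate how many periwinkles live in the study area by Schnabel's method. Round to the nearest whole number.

Σ MᵢCᵢ = 0·2748 + 2748·2814 + 4789·1331 = 0 + 7732872 + 6374159 = 14107031
Σ Rᵢ = 0 + 773 + 636 = 1409
N̂ = 14107031 / 1409 ≈ 10012.1 → 10012

N ≈ 10,012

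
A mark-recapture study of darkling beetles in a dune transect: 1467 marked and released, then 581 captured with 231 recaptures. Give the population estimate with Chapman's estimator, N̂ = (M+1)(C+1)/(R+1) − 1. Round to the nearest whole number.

N̂ = (1467+1)(581+1)/(231+1) − 1 = 1468·582/232 − 1
= 854376/232 − 1 ≈ 3682.7 − 1 ≈ 3681.7 → 3682

N ≈ 3682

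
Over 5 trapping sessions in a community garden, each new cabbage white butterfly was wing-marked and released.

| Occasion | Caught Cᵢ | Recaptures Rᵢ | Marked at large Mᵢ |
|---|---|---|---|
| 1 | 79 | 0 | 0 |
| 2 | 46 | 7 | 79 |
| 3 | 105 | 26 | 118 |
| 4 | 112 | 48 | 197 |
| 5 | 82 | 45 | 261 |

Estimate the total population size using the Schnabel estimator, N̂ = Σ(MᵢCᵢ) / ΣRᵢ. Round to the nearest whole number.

N ≈ 472

Σ MᵢCᵢ = 0·79 + 79·46 + 118·105 + 197·112 + 261·82 = 0 + 3634 + 12390 + 22064 + 21402 = 59490
Σ Rᵢ = 0 + 7 + 26 + 48 + 45 = 126
N̂ = 59490 / 126 ≈ 472.1 → 472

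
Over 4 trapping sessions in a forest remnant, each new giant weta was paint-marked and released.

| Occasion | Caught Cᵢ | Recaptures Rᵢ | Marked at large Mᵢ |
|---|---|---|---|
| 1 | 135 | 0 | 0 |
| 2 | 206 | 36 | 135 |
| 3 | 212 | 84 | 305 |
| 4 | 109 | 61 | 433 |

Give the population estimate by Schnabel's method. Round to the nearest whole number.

Σ MᵢCᵢ = 0·135 + 135·206 + 305·212 + 433·109 = 0 + 27810 + 64660 + 47197 = 139667
Σ Rᵢ = 0 + 36 + 84 + 61 = 181
N̂ = 139667 / 181 ≈ 771.6 → 772

N ≈ 772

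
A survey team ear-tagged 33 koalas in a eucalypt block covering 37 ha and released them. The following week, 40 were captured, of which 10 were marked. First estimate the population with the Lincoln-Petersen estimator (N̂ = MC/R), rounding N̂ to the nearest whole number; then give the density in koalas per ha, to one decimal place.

N̂ = 33·40/10 = 1320/10 = 132
Density = N̂ / area = 132 / 37 ≈ 3.57 → 3.6 per ha

density ≈ 3.6 koalas per ha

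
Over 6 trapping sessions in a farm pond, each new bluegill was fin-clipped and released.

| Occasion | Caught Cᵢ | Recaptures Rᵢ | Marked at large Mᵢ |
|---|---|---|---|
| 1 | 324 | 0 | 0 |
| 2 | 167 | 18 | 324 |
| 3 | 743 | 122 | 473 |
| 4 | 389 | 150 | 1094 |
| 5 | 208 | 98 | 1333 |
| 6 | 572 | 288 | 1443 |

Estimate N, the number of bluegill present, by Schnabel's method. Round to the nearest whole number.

N ≈ 2861

Σ MᵢCᵢ = 0·324 + 324·167 + 473·743 + 1094·389 + 1333·208 + 1443·572 = 0 + 54108 + 351439 + 425566 + 277264 + 825396 = 1933773
Σ Rᵢ = 0 + 18 + 122 + 150 + 98 + 288 = 676
N̂ = 1933773 / 676 ≈ 2860.6 → 2861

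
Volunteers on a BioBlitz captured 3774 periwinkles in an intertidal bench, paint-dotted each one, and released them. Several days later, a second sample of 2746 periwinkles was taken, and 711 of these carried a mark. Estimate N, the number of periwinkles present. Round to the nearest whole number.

N = (3774 × 2746) / 711 = 10363404 / 711 ≈ 14575.8 → 14576

N ≈ 14,576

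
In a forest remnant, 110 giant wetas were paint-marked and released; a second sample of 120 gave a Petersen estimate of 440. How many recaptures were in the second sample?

R = 30

From N = M·C/R: R = M·C / N = 110·120 / 440 = 13200 / 440 = 30.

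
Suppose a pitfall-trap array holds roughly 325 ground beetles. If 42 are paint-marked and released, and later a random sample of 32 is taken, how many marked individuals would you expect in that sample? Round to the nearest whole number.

expected recaptures ≈ 4

Expected recaptures E[R] = M·C / N.
E[R] = 42 × 32 / 325 = 1344 / 325 ≈ 4.1 → 4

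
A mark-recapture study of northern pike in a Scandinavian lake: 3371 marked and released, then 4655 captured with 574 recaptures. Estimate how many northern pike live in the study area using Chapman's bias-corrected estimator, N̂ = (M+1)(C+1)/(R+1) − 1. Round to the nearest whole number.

N̂ = (3371+1)(4655+1)/(574+1) − 1 = 3372·4656/575 − 1
= 15700032/575 − 1 ≈ 27304.4 − 1 ≈ 27303.4 → 27303

N ≈ 27,303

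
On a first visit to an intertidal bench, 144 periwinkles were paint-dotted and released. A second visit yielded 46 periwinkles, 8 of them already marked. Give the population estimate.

N = 828

Lincoln-Petersen assumes M/N = R/C, so N = M·C / R.
N = (144 × 46) / 8 = 6624 / 8 = 828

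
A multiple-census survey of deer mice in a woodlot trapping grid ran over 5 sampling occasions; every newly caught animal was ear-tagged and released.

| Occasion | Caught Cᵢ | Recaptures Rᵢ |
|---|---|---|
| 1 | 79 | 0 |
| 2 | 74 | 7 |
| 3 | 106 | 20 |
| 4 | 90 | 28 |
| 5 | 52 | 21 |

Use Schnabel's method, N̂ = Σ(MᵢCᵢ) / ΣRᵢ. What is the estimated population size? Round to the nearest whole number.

N ≈ 756

Marked at large before each occasion: Mᵢ = Σⱼ<ᵢ (Cⱼ − Rⱼ) → M1=0, M2=79, M3=146, M4=232, M5=294
Σ MᵢCᵢ = 0·79 + 79·74 + 146·106 + 232·90 + 294·52 = 0 + 5846 + 15476 + 20880 + 15288 = 57490
Σ Rᵢ = 0 + 7 + 20 + 28 + 21 = 76
N̂ = 57490 / 76 ≈ 756.4 → 756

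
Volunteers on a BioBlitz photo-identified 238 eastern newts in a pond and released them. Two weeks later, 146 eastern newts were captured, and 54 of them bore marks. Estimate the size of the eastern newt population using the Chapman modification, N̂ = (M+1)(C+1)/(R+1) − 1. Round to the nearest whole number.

N ≈ 638

N̂ = (238+1)(146+1)/(54+1) − 1 = 239·147/55 − 1
= 35133/55 − 1 ≈ 638.8 − 1 ≈ 637.8 → 638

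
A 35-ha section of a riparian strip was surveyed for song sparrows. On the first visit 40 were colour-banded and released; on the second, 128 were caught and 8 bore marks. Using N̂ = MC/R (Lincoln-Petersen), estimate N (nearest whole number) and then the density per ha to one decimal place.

density ≈ 18.3 song sparrows per ha

N̂ = 40·128/8 = 5120/8 = 640
Density = N̂ / area = 640 / 35 ≈ 18.29 → 18.3 per ha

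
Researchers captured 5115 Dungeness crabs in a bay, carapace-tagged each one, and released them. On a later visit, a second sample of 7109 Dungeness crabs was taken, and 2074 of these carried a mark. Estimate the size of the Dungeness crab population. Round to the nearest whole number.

N ≈ 17,533

N = (5115 × 7109) / 2074 = 36362535 / 2074 ≈ 17532.6 → 17533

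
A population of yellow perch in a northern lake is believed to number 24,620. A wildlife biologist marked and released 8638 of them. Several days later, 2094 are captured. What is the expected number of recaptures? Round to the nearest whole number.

Expected recaptures E[R] = M·C / N.
E[R] = 8638 × 2094 / 24620 = 18087972 / 24620 ≈ 734.7 → 735

expected recaptures ≈ 735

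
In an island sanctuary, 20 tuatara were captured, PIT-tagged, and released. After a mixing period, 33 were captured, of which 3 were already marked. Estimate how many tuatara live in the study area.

N = 220

N = (20 × 33) / 3 = 660 / 3 = 220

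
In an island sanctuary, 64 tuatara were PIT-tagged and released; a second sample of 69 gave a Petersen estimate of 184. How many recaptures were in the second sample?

R = 24

From N = M·C/R: R = M·C / N = 64·69 / 184 = 4416 / 184 = 24.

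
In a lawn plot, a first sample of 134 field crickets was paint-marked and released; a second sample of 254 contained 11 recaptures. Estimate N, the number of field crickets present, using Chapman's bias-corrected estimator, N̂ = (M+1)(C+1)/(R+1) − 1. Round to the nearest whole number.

N ≈ 2868

N̂ = (134+1)(254+1)/(11+1) − 1 = 135·255/12 − 1
= 34425/12 − 1 ≈ 2868.8 − 1 ≈ 2867.8 → 2868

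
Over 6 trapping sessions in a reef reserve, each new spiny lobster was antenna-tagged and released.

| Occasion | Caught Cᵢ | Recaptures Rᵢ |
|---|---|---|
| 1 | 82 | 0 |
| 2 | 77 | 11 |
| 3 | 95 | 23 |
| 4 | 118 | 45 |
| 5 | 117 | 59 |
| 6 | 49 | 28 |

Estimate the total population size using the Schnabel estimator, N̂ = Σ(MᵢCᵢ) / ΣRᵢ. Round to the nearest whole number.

Marked at large before each occasion: Mᵢ = Σⱼ<ᵢ (Cⱼ − Rⱼ) → M1=0, M2=82, M3=148, M4=220, M5=293, M6=351
Σ MᵢCᵢ = 0·82 + 82·77 + 148·95 + 220·118 + 293·117 + 351·49 = 0 + 6314 + 14060 + 25960 + 34281 + 17199 = 97814
Σ Rᵢ = 0 + 11 + 23 + 45 + 59 + 28 = 166
N̂ = 97814 / 166 ≈ 589.2 → 589

N ≈ 589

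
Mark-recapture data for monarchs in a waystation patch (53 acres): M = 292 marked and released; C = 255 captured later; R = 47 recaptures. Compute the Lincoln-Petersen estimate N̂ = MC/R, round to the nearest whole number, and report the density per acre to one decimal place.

density ≈ 29.9 monarchs per acre

N̂ = 292·255/47 = 74460/47 ≈ 1584.3 → 1584
Density = N̂ / area = 1584 / 53 ≈ 29.89 → 29.9 per acre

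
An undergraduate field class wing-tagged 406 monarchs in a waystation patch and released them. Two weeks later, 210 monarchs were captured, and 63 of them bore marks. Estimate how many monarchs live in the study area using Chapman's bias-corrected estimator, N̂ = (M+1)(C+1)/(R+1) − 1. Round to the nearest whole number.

N̂ = (406+1)(210+1)/(63+1) − 1 = 407·211/64 − 1
= 85877/64 − 1 ≈ 1341.8 − 1 ≈ 1340.8 → 1341

N ≈ 1341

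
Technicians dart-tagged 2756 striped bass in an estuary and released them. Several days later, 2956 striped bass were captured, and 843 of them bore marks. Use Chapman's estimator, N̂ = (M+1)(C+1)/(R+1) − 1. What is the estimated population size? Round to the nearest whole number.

N ≈ 9658

N̂ = (2756+1)(2956+1)/(843+1) − 1 = 2757·2957/844 − 1
= 8152449/844 − 1 ≈ 9659.3 − 1 ≈ 9658.3 → 9658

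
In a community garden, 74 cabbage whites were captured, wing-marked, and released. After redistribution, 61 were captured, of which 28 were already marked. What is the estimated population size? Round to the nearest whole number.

N = (74 × 61) / 28 = 4514 / 28 ≈ 161.2 → 161

N ≈ 161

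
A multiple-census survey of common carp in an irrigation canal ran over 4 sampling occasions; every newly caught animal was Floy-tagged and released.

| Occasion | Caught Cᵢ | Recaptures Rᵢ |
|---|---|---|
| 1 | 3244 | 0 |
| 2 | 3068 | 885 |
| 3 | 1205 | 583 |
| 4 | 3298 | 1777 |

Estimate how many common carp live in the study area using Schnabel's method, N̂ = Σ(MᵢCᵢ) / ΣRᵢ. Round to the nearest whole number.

N ≈ 11,230

Marked at large before each occasion: Mᵢ = Σⱼ<ᵢ (Cⱼ − Rⱼ) → M1=0, M2=3244, M3=5427, M4=6049
Σ MᵢCᵢ = 0·3244 + 3244·3068 + 5427·1205 + 6049·3298 = 0 + 9952592 + 6539535 + 19949602 = 36441729
Σ Rᵢ = 0 + 885 + 583 + 1777 = 3245
N̂ = 36441729 / 3245 ≈ 11230.1 → 11230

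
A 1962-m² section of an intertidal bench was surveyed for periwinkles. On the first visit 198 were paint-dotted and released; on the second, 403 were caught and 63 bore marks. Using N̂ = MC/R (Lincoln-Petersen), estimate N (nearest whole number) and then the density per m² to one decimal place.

density ≈ 0.6 periwinkles per m²

N̂ = 198·403/63 = 79794/63 ≈ 1266.6 → 1267
Density = N̂ / area = 1267 / 1962 ≈ 0.646 → 0.6 per m²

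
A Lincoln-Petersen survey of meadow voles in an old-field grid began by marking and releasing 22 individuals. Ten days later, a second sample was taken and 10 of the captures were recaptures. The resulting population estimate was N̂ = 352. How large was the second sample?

C = 160

From N = M·C/R: C = N·R / M = 352·10 / 22 = 3520 / 22 = 160.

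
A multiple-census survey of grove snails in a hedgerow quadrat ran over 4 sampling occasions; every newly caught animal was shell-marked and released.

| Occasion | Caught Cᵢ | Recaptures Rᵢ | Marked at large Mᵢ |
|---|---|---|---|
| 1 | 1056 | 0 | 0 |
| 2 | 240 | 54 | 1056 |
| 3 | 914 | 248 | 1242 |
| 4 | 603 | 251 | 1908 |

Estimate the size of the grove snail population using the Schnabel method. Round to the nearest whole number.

N ≈ 4592

Σ MᵢCᵢ = 0·1056 + 1056·240 + 1242·914 + 1908·603 = 0 + 253440 + 1135188 + 1150524 = 2539152
Σ Rᵢ = 0 + 54 + 248 + 251 = 553
N̂ = 2539152 / 553 ≈ 4591.6 → 4592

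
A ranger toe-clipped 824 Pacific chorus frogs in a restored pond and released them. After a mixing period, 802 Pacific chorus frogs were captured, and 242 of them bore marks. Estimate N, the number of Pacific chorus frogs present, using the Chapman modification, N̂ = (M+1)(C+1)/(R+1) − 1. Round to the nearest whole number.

N̂ = (824+1)(802+1)/(242+1) − 1 = 825·803/243 − 1
= 662475/243 − 1 ≈ 2726.2 − 1 ≈ 2725.2 → 2725

N ≈ 2725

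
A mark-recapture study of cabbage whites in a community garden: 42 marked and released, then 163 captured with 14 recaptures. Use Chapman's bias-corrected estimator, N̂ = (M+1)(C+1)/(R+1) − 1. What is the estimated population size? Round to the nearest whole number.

N ≈ 469

N̂ = (42+1)(163+1)/(14+1) − 1 = 43·164/15 − 1
= 7052/15 − 1 ≈ 470.1 − 1 ≈ 469.1 → 469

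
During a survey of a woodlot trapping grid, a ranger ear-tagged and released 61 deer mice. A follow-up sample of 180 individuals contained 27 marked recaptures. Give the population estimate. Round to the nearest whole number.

N ≈ 407

N = (61 × 180) / 27 = 10980 / 27 ≈ 406.7 → 407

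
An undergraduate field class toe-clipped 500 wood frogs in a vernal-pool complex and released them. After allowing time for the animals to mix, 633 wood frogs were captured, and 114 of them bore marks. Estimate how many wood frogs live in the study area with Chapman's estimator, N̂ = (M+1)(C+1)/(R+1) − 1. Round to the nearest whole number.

N̂ = (500+1)(633+1)/(114+1) − 1 = 501·634/115 − 1
= 317634/115 − 1 ≈ 2762.0 − 1 ≈ 2761.0 → 2761

N ≈ 2761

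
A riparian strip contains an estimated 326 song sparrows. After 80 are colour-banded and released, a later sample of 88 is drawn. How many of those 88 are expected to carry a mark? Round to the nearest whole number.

Expected recaptures E[R] = M·C / N.
E[R] = 80 × 88 / 326 = 7040 / 326 ≈ 21.6 → 22

expected recaptures ≈ 22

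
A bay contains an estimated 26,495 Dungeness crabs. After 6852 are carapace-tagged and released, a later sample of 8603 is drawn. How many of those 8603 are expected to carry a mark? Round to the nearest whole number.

Expected recaptures E[R] = M·C / N.
E[R] = 6852 × 8603 / 26495 = 58947756 / 26495 ≈ 2224.9 → 2225

expected recaptures ≈ 2225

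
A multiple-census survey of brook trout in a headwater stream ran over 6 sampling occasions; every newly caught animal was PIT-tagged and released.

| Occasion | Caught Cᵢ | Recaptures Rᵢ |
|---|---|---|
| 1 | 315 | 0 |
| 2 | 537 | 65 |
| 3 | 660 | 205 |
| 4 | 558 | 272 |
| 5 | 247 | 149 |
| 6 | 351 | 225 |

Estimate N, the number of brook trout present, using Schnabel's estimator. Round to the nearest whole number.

N ≈ 2543

Marked at large before each occasion: Mᵢ = Σⱼ<ᵢ (Cⱼ − Rⱼ) → M1=0, M2=315, M3=787, M4=1242, M5=1528, M6=1626
Σ MᵢCᵢ = 0·315 + 315·537 + 787·660 + 1242·558 + 1528·247 + 1626·351 = 0 + 169155 + 519420 + 693036 + 377416 + 570726 = 2329753
Σ Rᵢ = 0 + 65 + 205 + 272 + 149 + 225 = 916
N̂ = 2329753 / 916 ≈ 2543.4 → 2543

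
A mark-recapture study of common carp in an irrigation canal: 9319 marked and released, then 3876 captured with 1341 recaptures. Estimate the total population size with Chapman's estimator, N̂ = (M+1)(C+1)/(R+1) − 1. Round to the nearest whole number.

N̂ = (9319+1)(3876+1)/(1341+1) − 1 = 9320·3877/1342 − 1
= 36133640/1342 − 1 ≈ 26925.2 − 1 ≈ 26924.2 → 26924

N ≈ 26,924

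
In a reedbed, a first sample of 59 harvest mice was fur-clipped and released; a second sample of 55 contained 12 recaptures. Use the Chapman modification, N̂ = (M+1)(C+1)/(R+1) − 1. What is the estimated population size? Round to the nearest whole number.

N ≈ 257

N̂ = (59+1)(55+1)/(12+1) − 1 = 60·56/13 − 1
= 3360/13 − 1 ≈ 258.46 − 1 ≈ 257.46 → 257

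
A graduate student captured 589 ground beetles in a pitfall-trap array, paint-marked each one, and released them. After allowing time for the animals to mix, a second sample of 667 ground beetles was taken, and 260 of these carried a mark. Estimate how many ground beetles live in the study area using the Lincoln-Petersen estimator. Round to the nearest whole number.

N = (589 × 667) / 260 = 392863 / 260 ≈ 1511.0 → 1511

N ≈ 1511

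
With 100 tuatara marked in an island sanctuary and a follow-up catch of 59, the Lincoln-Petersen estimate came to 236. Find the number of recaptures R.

R = 25

From N = M·C/R: R = M·C / N = 100·59 / 236 = 5900 / 236 = 25.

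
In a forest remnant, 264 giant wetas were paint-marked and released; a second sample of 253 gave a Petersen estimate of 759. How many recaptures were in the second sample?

From N = M·C/R: R = M·C / N = 264·253 / 759 = 66792 / 759 = 88.

R = 88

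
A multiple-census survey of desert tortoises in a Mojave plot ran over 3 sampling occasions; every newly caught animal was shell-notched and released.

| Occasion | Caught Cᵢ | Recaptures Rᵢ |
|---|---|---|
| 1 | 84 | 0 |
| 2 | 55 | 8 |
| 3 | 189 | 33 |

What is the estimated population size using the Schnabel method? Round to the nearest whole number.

Marked at large before each occasion: Mᵢ = Σⱼ<ᵢ (Cⱼ − Rⱼ) → M1=0, M2=84, M3=131
Σ MᵢCᵢ = 0·84 + 84·55 + 131·189 = 0 + 4620 + 24759 = 29379
Σ Rᵢ = 0 + 8 + 33 = 41
N̂ = 29379 / 41 ≈ 716.6 → 717

N ≈ 717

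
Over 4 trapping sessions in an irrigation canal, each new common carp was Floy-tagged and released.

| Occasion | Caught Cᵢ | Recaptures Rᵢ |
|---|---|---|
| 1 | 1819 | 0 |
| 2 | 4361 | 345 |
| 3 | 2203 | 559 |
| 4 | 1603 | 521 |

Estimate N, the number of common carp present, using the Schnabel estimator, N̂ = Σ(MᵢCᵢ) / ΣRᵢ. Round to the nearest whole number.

N ≈ 23,001

Marked at large before each occasion: Mᵢ = Σⱼ<ᵢ (Cⱼ − Rⱼ) → M1=0, M2=1819, M3=5835, M4=7479
Σ MᵢCᵢ = 0·1819 + 1819·4361 + 5835·2203 + 7479·1603 = 0 + 7932659 + 12854505 + 11988837 = 32776001
Σ Rᵢ = 0 + 345 + 559 + 521 = 1425
N̂ = 32776001 / 1425 ≈ 23000.7 → 23001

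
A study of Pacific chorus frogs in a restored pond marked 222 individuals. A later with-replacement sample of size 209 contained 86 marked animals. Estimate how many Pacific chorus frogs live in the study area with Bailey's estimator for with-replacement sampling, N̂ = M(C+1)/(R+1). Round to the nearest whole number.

N̂ = 222·(209+1)/(86+1) = 222·210/87 = 46620/87 ≈ 535.9 → 536

N ≈ 536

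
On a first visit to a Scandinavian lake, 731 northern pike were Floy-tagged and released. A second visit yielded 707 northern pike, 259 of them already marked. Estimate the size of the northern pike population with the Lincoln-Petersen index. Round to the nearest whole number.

Lincoln-Petersen assumes M/N = R/C, so N = M·C / R.
N = (731 × 707) / 259 = 516817 / 259 ≈ 1995.4 → 1995

N ≈ 1995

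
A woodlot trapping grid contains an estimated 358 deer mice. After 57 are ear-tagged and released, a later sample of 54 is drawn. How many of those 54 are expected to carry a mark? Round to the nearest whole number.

expected recaptures ≈ 9

Expected recaptures E[R] = M·C / N.
E[R] = 57 × 54 / 358 = 3078 / 358 ≈ 8.6 → 9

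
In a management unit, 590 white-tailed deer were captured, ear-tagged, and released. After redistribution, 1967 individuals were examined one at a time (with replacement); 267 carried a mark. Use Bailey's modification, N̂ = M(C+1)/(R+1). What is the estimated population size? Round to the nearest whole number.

N ≈ 4333

N̂ = 590·(1967+1)/(267+1) = 590·1968/268 = 1161120/268 ≈ 4332.5 → 4333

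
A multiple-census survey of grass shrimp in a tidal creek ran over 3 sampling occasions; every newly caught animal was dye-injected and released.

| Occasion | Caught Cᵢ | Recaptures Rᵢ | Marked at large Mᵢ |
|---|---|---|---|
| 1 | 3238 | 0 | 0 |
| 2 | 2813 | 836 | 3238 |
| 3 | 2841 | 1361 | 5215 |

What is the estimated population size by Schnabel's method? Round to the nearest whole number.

N ≈ 10,890

Σ MᵢCᵢ = 0·3238 + 3238·2813 + 5215·2841 = 0 + 9108494 + 14815815 = 23924309
Σ Rᵢ = 0 + 836 + 1361 = 2197
N̂ = 23924309 / 2197 ≈ 10889.5 → 10890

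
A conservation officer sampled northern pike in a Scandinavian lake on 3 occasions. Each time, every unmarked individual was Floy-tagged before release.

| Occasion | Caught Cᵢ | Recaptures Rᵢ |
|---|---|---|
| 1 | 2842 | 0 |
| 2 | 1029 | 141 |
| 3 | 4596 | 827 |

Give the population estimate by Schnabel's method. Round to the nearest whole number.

N ≈ 20,731

Marked at large before each occasion: Mᵢ = Σⱼ<ᵢ (Cⱼ − Rⱼ) → M1=0, M2=2842, M3=3730
Σ MᵢCᵢ = 0·2842 + 2842·1029 + 3730·4596 = 0 + 2924418 + 17143080 = 20067498
Σ Rᵢ = 0 + 141 + 827 = 968
N̂ = 20067498 / 968 ≈ 20730.9 → 20731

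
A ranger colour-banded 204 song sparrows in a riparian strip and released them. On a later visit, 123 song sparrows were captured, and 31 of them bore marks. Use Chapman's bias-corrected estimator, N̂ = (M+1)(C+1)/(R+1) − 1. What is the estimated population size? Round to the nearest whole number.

N ≈ 793

N̂ = (204+1)(123+1)/(31+1) − 1 = 205·124/32 − 1
= 25420/32 − 1 ≈ 794.4 − 1 ≈ 793.4 → 793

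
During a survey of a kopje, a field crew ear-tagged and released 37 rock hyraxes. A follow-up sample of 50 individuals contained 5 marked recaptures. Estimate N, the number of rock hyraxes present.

N = 370

The marked fraction in the recapture sample should equal the marked fraction in the population: 5/50 = 37/N.
N = (37 × 50) / 5 = 1850 / 5 = 370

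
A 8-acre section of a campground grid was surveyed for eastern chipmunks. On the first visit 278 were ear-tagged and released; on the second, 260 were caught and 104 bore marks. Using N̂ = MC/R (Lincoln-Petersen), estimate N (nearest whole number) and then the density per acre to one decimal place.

N̂ = 278·260/104 = 72280/104 = 695
Density = N̂ / area = 695 / 8 ≈ 86.88 → 86.9 per acre

density ≈ 86.9 eastern chipmunks per acre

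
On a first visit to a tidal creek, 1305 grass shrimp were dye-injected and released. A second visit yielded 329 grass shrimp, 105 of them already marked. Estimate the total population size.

N = 4089

N = (1305 × 329) / 105 = 429345 / 105 = 4089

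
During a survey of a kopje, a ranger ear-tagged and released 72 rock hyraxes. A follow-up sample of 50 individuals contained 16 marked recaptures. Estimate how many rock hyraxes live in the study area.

N = (72 × 50) / 16 = 3600 / 16 = 225

N = 225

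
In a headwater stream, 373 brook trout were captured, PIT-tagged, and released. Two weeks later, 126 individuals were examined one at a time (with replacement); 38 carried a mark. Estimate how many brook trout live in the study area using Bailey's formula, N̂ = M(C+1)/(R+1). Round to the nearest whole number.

N ≈ 1215

N̂ = 373·(126+1)/(38+1) = 373·127/39 = 47371/39 ≈ 1214.6 → 1215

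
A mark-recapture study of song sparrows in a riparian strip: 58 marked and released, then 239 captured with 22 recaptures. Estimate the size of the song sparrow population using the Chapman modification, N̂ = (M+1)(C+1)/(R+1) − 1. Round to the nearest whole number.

N̂ = (58+1)(239+1)/(22+1) − 1 = 59·240/23 − 1
= 14160/23 − 1 ≈ 615.7 − 1 ≈ 614.7 → 615

N ≈ 615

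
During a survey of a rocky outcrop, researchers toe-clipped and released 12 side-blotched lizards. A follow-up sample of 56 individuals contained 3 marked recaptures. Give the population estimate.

N = 224

N = (12 × 56) / 3 = 672 / 3 = 224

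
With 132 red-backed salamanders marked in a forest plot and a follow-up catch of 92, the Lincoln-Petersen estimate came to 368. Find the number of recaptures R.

R = 33

From N = M·C/R: R = M·C / N = 132·92 / 368 = 12144 / 368 = 33.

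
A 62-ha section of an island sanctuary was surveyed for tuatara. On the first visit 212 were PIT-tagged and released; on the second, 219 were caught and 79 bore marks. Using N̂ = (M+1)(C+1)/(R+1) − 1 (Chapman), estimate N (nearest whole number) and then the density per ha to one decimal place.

N̂ = 213·220/80 − 1 = 46860/80 − 1 ≈ 584.8 → 585
Density = N̂ / area = 585 / 62 ≈ 9.44 → 9.4 per ha

density ≈ 9.4 tuatara per ha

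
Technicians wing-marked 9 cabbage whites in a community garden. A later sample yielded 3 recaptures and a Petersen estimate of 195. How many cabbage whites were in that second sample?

C = 65

From N = M·C/R: C = N·R / M = 195·3 / 9 = 585 / 9 = 65.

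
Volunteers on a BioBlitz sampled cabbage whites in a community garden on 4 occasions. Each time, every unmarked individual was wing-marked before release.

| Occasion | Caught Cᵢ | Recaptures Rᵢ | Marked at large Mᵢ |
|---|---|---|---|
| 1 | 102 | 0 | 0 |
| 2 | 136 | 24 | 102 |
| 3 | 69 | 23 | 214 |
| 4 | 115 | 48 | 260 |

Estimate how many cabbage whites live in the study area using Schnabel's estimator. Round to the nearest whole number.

Σ MᵢCᵢ = 0·102 + 102·136 + 214·69 + 260·115 = 0 + 13872 + 14766 + 29900 = 58538
Σ Rᵢ = 0 + 24 + 23 + 48 = 95
N̂ = 58538 / 95 ≈ 616.2 → 616

N ≈ 616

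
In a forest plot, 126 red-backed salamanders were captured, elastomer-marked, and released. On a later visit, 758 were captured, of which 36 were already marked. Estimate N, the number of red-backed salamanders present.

N = 2653

N = (126 × 758) / 36 = 95508 / 36 = 2653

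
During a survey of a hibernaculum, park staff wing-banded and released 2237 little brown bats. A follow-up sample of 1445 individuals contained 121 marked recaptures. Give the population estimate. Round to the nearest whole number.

Lincoln-Petersen assumes M/N = R/C, so N = M·C / R.
N = (2237 × 1445) / 121 = 3232465 / 121 ≈ 26714.6 → 26715

N ≈ 26,715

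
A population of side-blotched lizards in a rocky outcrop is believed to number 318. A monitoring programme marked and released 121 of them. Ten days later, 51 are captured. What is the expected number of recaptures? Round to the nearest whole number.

expected recaptures ≈ 19

The marked fraction of the population is 121/318, so in a sample of 51 expect C·(M/N) marked.
E[R] = 121 × 51 / 318 = 6171 / 318 ≈ 19.4 → 19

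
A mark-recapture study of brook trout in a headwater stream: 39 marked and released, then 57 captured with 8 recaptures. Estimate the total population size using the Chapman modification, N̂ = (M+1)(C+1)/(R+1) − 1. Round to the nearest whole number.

N ≈ 257

N̂ = (39+1)(57+1)/(8+1) − 1 = 40·58/9 − 1
= 2320/9 − 1 ≈ 257.8 − 1 ≈ 256.8 → 257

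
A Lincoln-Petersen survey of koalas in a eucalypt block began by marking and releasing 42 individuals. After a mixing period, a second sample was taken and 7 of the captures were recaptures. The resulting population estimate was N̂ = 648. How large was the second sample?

From N = M·C/R: C = N·R / M = 648·7 / 42 = 4536 / 42 = 108.

C = 108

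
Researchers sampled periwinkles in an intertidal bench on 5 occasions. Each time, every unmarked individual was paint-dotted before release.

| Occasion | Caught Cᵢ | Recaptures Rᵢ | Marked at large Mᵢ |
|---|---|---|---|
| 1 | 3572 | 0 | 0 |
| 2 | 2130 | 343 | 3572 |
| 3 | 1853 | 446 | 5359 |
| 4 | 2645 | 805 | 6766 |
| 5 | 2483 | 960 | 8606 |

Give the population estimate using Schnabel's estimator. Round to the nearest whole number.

N ≈ 22,241

Σ MᵢCᵢ = 0·3572 + 3572·2130 + 5359·1853 + 6766·2645 + 8606·2483 = 0 + 7608360 + 9930227 + 17896070 + 21368698 = 56803355
Σ Rᵢ = 0 + 343 + 446 + 805 + 960 = 2554
N̂ = 56803355 / 2554 ≈ 22240.9 → 22241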